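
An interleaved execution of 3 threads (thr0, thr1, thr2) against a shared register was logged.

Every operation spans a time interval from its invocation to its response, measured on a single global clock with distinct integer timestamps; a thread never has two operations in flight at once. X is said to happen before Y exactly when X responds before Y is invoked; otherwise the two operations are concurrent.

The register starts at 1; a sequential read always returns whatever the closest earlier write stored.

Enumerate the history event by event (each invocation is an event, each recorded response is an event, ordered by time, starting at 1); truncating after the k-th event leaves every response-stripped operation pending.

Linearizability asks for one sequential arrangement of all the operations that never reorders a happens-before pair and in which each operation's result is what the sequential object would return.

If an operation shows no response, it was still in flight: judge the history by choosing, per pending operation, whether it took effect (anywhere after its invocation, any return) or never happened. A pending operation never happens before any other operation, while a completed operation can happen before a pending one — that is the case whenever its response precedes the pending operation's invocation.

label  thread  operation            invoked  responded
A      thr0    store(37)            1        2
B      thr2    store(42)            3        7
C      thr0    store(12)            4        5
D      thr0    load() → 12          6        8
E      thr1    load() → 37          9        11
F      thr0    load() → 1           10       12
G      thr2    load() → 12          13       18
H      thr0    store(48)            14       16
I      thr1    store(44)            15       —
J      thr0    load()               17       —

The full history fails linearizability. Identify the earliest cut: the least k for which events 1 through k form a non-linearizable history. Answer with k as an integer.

one valid order for events 1..10 is A, B, C, D:
1. A store(37), leaving value 37
2. B store(42), leaving value 42
3. C store(12), leaving value 12
4. D load() → 12, leaving value 12
adding event 11 (E responds at 11) leaves no legal real-time order
every completion of the 1 pending operation (F) was checked; none linearizes
one such order, A, B, C, D, E (pending dropped), breaks at step 5 where E load() → 37 is illegal
one such order, A, C, B, D, E (pending dropped), breaks at step 4 where D load() → 12 is illegal

11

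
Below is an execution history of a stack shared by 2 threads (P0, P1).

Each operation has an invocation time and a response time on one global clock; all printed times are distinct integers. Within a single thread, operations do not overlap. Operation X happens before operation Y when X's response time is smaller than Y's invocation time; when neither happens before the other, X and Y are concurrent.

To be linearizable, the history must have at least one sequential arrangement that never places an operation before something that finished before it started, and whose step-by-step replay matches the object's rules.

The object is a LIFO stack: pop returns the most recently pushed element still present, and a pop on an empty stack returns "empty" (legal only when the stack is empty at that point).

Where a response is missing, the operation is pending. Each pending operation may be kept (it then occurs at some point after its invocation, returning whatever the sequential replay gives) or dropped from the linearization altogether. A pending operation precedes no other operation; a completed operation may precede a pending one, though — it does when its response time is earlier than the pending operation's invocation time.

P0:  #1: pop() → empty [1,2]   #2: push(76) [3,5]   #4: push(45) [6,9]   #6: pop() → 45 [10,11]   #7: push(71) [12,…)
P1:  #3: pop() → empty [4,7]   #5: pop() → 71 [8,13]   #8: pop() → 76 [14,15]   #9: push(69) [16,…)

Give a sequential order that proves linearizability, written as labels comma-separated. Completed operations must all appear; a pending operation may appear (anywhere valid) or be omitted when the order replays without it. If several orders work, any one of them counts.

#1, #3, #2, #4, #6, #7, #5, #8

after step 1 (#1 pop() → empty): stack <>
after step 2 (#3 pop() → empty): stack <>
after step 3 (#2 push(76)): stack <76>
after step 4 (#4 push(45)): stack <76,45>
after step 5 (#6 pop() → 45): stack <76>
after step 6 (#7 push(71) (pending, included)): stack <76,71>
after step 7 (#5 pop() → 71): stack <76>
after step 8 (#8 pop() → 76): stack <>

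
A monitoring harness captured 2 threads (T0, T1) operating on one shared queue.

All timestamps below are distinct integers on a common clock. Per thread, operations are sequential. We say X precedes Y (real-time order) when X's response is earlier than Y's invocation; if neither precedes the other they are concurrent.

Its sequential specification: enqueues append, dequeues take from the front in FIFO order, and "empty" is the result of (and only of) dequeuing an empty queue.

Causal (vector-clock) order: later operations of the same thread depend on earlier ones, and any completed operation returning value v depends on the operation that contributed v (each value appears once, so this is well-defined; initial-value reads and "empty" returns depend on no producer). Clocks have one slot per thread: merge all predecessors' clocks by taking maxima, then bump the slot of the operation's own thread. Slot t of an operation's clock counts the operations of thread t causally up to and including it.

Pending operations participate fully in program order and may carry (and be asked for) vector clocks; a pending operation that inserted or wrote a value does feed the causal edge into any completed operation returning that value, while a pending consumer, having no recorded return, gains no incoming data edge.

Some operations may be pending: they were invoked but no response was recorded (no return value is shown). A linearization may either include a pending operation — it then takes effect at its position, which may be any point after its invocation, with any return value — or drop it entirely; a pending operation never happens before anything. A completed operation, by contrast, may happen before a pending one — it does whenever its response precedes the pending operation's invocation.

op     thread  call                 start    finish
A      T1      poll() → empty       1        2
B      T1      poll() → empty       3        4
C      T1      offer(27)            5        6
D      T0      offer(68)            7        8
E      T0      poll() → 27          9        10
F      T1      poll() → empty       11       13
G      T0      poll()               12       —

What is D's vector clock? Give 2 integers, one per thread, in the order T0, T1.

(1, 0)

A (invocation 1): nothing precedes it; T1's component alone gives (0, 1)
D (invocation 7): nothing precedes it; T0's component alone gives (1, 0)
B, invoked 3, takes VC(A)=(0, 1) under max, adds 1 for T1 → (0, 2)
C, invoked 5, takes VC(B)=(0, 2) under max, adds 1 for T1 → (0, 3)
F, invoked 11, takes VC(C)=(0, 3) under max, adds 1 for T1 → (0, 4)
E, invoked 9, takes VC(C)=(0, 3), VC(D)=(1, 0) under max, adds 1 for T0 → (2, 3)
G, invoked 12, takes VC(E)=(2, 3) under max, adds 1 for T0 → (3, 3)
target: VC(D) = (1, 0)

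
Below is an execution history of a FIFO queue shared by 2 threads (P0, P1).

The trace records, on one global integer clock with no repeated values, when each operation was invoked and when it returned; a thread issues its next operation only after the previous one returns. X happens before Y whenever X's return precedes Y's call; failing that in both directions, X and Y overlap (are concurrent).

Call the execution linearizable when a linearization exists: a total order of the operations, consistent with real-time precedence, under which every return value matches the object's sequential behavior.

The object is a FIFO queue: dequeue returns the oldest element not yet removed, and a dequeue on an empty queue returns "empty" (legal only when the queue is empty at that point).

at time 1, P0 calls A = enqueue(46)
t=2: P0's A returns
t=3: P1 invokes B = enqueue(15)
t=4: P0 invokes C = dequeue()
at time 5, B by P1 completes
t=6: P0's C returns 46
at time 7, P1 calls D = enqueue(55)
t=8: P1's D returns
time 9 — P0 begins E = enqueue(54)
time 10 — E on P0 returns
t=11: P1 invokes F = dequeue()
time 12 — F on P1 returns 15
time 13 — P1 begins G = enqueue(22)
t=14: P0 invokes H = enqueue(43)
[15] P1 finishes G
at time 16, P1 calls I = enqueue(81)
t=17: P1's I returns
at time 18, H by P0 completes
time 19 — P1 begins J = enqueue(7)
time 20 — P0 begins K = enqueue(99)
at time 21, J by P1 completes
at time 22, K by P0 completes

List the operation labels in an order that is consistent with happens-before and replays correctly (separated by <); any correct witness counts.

A < B < C < D < E < F < G < H < I < J < K

step 1: A enqueue(46) — queue <46>
step 2: B enqueue(15) — queue <46,15>
step 3: C dequeue() → 46 — queue <15>
step 4: D enqueue(55) — queue <15,55>
step 5: E enqueue(54) — queue <15,55,54>
step 6: F dequeue() → 15 — queue <55,54>
step 7: G enqueue(22) — queue <55,54,22>
step 8: H enqueue(43) — queue <55,54,22,43>
step 9: I enqueue(81) — queue <55,54,22,43,81>
step 10: J enqueue(7) — queue <55,54,22,43,81,7>
step 11: K enqueue(99) — queue <55,54,22,43,81,7,99>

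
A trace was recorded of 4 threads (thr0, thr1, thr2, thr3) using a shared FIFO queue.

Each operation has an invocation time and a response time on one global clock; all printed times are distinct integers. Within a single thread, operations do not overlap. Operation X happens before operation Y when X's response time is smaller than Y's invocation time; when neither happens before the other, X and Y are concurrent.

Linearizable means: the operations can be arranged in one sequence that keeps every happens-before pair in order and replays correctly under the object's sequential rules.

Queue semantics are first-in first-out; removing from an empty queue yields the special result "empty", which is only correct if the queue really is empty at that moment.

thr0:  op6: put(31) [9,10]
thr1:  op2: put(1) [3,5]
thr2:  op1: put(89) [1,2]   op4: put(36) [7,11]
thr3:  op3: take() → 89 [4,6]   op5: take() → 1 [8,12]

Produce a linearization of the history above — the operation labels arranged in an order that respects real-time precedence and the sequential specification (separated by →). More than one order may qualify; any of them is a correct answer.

step 1: op1 put(89) — queue <89>
step 2: op2 put(1) — queue <89,1>
step 3: op3 take() → 89 — queue <1>
step 4: op4 put(36) — queue <1,36>
step 5: op5 take() → 1 — queue <36>
step 6: op6 put(31) — queue <36,31>

op1 → op2 → op3 → op4 → op5 → op6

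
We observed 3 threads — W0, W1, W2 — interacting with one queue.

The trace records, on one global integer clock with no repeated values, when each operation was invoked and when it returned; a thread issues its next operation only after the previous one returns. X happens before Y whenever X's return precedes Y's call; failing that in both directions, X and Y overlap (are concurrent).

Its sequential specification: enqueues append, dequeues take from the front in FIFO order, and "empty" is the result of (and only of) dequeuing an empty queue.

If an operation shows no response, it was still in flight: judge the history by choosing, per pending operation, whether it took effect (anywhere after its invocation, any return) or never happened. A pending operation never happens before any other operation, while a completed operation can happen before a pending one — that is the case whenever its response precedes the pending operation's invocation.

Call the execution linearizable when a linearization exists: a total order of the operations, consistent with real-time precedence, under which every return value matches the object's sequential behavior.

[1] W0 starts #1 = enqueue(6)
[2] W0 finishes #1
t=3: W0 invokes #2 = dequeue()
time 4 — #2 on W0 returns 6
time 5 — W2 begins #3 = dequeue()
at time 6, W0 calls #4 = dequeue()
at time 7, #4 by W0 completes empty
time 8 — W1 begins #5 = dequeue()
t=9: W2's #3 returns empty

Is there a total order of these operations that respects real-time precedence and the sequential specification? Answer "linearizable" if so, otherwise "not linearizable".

linearizable

witness order: #1, #2, #3, #4
step 1: #1 enqueue(6) — queue <6>
step 2: #2 dequeue() → 6 — queue <>
step 3: #3 dequeue() → empty — queue <>
step 4: #4 dequeue() → empty — queue <>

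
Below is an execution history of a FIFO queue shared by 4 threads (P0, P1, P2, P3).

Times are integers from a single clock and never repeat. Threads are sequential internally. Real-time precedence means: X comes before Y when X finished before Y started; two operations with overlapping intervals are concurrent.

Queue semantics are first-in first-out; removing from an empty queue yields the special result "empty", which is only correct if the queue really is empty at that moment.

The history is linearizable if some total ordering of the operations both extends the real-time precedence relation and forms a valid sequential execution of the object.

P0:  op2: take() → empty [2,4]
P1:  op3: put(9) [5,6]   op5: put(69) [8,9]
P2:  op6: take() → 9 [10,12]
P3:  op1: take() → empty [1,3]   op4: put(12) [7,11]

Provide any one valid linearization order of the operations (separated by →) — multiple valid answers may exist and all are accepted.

op1 → op2 → op3 → op4 → op5 → op6

step 1: op1 take() → empty — queue <>
step 2: op2 take() → empty — queue <>
step 3: op3 put(9) — queue <9>
step 4: op4 put(12) — queue <9,12>
step 5: op5 put(69) — queue <9,12,69>
step 6: op6 take() → 9 — queue <12,69>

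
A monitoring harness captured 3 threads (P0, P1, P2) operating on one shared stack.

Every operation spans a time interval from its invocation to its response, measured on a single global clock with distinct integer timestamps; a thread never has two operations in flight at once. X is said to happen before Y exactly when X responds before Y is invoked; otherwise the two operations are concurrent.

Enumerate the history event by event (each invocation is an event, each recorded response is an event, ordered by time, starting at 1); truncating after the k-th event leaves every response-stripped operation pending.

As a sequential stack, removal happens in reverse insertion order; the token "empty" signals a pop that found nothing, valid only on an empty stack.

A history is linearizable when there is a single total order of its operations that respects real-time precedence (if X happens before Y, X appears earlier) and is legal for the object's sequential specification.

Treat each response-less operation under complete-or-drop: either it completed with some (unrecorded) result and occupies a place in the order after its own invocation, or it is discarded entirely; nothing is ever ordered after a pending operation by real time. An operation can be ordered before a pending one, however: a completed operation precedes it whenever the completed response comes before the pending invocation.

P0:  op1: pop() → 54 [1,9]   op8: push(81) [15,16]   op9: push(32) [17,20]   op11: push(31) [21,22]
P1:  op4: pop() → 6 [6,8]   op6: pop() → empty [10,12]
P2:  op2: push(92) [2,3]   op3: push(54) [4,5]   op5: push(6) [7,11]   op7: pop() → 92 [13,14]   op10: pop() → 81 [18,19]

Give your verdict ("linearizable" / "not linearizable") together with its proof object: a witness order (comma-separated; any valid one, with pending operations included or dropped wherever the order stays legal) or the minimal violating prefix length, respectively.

not linearizable — minimal violating prefix: 12 events

prefix check: 1..11 passes, 1..12 fails once op6's time-12 response joins
checked exhaustively: 14 real-time-consistent orders of 6 completed operations, zero legal stack replays
e.g. op1, op2, op3, op4, op5, op6: illegal at step 1, since op1 pop() → 54 cannot apply there
e.g. op1, op2, op3, op4, op6, op5: illegal at step 1, since op1 pop() → 54 cannot apply there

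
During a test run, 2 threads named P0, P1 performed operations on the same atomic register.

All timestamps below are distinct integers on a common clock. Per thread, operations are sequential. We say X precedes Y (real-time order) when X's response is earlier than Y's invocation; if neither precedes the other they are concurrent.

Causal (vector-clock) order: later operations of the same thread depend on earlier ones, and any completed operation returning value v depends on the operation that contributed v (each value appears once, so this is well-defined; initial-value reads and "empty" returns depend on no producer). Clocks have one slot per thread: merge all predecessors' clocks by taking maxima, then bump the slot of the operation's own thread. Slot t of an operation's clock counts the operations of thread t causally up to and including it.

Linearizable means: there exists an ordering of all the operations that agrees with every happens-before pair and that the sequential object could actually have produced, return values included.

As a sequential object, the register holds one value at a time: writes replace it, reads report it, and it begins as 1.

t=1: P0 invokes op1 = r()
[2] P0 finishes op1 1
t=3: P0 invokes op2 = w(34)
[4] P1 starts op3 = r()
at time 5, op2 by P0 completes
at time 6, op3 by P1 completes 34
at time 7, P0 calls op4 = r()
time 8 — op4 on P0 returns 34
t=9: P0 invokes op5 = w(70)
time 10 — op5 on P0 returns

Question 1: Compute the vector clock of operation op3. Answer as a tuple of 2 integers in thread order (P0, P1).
VC(op1, invoked at 1): no causal predecessors; +1 on P0 → (1, 0)
VC(op2, invoked at 3): max of VC(op1)=(1, 0), then +1 on thread P0 → (2, 0)
VC(op3, invoked at 4): max of VC(op2)=(2, 0), then +1 on thread P1 → (2, 1)
VC(op4, invoked at 7): max of VC(op2)=(2, 0), then +1 on thread P0 → (3, 0)
VC(op5, invoked at 9): max of VC(op4)=(3, 0), then +1 on thread P0 → (4, 0)
target: VC(op3) = (2, 1)

(2, 1)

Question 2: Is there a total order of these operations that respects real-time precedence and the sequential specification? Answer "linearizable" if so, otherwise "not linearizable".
a witness: op1, op2, op3, op4, op5
1. op1 r() → 1, leaving value 1
2. op2 w(34), leaving value 34
3. op3 r() → 34, leaving value 34
4. op4 r() → 34, leaving value 34
5. op5 w(70), leaving value 70

linearizable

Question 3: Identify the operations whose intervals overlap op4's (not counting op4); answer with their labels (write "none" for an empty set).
concurrent with op4 ([7,8]): every op whose interval crosses 7..8
op1 [1,2]: before
op2 [3,5]: before
op3 [4,6]: before
op5 [9,10]: after

none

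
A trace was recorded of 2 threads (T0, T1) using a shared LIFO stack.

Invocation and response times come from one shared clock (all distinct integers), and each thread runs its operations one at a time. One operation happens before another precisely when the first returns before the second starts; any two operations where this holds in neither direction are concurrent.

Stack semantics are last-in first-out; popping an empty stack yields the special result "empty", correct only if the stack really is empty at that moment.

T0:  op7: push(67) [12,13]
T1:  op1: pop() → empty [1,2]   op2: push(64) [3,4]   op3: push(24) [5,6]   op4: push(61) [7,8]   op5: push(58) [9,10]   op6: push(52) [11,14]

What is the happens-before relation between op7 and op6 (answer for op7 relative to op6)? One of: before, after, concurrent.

concurrent

op7 spans [12,13], op6 spans [11,14]
the intervals overlap in both directions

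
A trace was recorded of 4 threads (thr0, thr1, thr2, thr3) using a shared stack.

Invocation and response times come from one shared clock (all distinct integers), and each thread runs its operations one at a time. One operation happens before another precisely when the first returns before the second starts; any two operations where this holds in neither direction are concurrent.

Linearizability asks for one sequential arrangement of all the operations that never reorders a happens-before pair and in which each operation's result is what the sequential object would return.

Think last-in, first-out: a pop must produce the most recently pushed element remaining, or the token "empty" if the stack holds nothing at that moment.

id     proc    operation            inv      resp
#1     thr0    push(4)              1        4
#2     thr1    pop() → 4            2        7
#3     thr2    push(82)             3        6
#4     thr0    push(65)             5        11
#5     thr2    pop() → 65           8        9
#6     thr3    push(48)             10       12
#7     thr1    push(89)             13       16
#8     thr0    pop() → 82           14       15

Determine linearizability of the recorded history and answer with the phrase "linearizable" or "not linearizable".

through event 14 a valid linearization exists; event 15 (#8 responding at time 15) ends that
no legal order exists: 24 real-time-consistent candidates over 7 completed stack operations, all rejected
including or dropping the 1 pending operation (#7) in any combination fails
e.g. #1, #2, #3, #4, #5, #6, #8 (pending dropped): illegal at step 7, since #8 pop() → 82 cannot apply there
e.g. #1, #2, #3, #5, #4, #6, #8 (pending dropped): illegal at step 4, since #5 pop() → 65 cannot apply there

not linearizable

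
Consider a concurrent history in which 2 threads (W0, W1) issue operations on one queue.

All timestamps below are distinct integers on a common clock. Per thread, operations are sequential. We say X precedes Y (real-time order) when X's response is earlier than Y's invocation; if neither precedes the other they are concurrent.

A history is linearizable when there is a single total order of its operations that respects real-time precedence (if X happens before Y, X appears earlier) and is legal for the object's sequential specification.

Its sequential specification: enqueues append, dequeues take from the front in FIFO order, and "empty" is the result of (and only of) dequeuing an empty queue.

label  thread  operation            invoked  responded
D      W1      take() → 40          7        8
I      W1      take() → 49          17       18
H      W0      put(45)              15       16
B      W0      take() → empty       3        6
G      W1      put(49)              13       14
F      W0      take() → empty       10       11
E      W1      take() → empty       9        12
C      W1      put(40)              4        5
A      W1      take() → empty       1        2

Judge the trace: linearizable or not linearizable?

linearizable

one valid linearization: A, B, C, D, E, F, G, H, I
after step 1 (A take() → empty): queue <>
after step 2 (B take() → empty): queue <>
after step 3 (C put(40)): queue <40>
after step 4 (D take() → 40): queue <>
after step 5 (E take() → empty): queue <>
after step 6 (F take() → empty): queue <>
after step 7 (G put(49)): queue <49>
after step 8 (H put(45)): queue <49,45>
after step 9 (I take() → 49): queue <45>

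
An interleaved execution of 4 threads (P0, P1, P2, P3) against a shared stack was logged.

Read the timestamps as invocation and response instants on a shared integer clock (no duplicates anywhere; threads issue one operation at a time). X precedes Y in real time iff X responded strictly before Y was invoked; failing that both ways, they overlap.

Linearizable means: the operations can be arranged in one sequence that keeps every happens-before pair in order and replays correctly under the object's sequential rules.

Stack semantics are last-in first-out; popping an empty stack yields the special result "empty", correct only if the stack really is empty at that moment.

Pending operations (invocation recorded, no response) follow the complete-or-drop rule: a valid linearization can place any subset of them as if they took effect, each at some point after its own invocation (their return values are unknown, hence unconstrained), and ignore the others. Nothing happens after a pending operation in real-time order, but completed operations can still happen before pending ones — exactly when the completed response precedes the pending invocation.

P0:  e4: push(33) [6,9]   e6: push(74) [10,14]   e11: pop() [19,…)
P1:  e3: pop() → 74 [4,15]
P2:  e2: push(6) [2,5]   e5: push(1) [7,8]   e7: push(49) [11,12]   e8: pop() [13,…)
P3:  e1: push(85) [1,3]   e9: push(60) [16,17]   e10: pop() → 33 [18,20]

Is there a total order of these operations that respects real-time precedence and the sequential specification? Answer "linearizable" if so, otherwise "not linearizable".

linearizable

witness order: e1, e2, e5, e4, e6, e3, e7, e8, e9, e11, e10
after step 1 (e1 push(85)): stack <85>
after step 2 (e2 push(6)): stack <85,6>
after step 3 (e5 push(1)): stack <85,6,1>
after step 4 (e4 push(33)): stack <85,6,1,33>
after step 5 (e6 push(74)): stack <85,6,1,33,74>
after step 6 (e3 pop() → 74): stack <85,6,1,33>
after step 7 (e7 push(49)): stack <85,6,1,33,49>
after step 8 (e8 pop() (pending, included)): stack <85,6,1,33>
after step 9 (e9 push(60)): stack <85,6,1,33,60>
after step 10 (e11 pop() (pending, included)): stack <85,6,1,33>
after step 11 (e10 pop() → 33): stack <85,6,1>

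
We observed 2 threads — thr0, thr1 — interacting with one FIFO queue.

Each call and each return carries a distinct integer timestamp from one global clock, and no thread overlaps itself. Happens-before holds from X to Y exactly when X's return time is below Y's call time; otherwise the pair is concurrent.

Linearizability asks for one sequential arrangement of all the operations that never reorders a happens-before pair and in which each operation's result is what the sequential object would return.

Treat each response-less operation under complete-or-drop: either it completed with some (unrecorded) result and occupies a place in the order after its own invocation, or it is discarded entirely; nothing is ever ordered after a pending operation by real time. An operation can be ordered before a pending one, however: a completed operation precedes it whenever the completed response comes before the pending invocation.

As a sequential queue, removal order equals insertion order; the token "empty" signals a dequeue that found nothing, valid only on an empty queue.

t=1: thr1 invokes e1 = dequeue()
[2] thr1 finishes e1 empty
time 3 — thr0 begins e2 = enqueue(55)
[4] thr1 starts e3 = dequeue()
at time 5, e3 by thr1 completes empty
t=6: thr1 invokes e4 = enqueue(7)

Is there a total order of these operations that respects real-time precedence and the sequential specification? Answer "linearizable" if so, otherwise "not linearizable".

linearizable

witness order: e1, e3
after step 1 (e1 dequeue() → empty): queue <>
after step 2 (e3 dequeue() → empty): queue <>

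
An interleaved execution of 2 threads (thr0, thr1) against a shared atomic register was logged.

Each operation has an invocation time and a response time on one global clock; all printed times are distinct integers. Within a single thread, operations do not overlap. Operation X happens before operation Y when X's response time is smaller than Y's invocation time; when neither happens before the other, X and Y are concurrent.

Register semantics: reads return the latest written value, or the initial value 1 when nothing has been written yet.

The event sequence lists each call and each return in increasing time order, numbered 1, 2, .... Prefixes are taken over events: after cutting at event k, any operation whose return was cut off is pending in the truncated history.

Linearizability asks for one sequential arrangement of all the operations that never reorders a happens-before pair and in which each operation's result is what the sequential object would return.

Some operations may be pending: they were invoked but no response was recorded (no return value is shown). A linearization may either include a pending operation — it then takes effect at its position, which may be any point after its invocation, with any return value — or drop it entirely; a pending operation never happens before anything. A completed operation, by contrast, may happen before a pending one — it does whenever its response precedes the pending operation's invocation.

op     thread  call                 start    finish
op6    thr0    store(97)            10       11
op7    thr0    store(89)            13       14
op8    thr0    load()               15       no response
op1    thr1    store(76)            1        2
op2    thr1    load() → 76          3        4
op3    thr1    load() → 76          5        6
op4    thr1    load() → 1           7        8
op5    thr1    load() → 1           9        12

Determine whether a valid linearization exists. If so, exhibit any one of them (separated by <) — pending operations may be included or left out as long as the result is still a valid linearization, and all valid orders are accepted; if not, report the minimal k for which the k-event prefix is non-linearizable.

not linearizable — minimal violating prefix: 8 events

already the first 8 events (up to op4's response at time 8) admit no linearization; the first 7 still do
a single order respects real time; the 4 completed atomic register operations fail replay along it
for example op1, op2, op3, op4 fails at step 4: op4 load() → 1 is not legal there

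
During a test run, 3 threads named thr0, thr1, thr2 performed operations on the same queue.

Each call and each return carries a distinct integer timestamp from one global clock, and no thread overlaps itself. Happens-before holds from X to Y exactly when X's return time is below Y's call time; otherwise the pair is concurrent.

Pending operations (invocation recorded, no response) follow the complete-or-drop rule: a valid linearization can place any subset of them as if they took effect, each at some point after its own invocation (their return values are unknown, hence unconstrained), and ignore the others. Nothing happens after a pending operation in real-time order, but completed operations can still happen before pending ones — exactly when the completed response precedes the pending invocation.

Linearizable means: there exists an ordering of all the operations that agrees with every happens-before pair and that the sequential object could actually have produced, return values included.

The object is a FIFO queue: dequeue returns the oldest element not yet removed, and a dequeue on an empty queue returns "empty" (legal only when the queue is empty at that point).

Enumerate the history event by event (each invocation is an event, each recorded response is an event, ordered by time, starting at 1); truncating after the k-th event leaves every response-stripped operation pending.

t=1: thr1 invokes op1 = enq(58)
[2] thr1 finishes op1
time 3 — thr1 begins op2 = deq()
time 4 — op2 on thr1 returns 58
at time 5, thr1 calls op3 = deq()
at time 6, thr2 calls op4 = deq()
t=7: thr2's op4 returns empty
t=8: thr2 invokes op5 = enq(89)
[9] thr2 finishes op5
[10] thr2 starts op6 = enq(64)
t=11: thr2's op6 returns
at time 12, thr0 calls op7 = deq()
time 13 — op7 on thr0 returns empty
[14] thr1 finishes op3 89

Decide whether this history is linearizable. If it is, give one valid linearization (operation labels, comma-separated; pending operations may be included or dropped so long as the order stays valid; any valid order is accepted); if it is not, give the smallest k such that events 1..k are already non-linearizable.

not linearizable — minimal violating prefix: 13 events

events 1..12 are fine; event 13 — the response of op7 at time 13 — makes the prefix non-linearizable
exactly one order of the 6 completed ops respects real time; the queue replay fails
no escape via the 1 pending operation (op3): every completion choice fails
sample order op1, op2, op4, op5, op6, op7 (pending dropped) stalls at step 6 — op7 deq() → empty has no legal effect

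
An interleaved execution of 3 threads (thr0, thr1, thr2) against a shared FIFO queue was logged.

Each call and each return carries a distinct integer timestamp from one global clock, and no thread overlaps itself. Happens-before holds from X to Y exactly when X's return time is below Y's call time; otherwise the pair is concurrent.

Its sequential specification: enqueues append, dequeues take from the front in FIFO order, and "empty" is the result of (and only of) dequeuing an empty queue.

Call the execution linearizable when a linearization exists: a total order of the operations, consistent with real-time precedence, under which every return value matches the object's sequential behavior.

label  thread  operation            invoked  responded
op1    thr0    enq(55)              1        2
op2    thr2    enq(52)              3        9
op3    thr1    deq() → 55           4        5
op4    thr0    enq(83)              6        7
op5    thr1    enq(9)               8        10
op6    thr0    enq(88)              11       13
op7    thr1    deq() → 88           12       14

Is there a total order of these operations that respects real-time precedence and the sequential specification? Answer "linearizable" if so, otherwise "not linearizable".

not linearizable

cut after 13 events: linearizable; cut after 14 events (op7 responds, time 14): not linearizable
all 8 real-time-respecting orders fail — 7 completed FIFO queue operations, no legal replay
one such order, op1, op2, op3, op4, op5, op6, op7, breaks at step 7 where op7 deq() → 88 is illegal
one such order, op1, op2, op3, op4, op5, op7, op6, breaks at step 6 where op7 deq() → 88 is illegal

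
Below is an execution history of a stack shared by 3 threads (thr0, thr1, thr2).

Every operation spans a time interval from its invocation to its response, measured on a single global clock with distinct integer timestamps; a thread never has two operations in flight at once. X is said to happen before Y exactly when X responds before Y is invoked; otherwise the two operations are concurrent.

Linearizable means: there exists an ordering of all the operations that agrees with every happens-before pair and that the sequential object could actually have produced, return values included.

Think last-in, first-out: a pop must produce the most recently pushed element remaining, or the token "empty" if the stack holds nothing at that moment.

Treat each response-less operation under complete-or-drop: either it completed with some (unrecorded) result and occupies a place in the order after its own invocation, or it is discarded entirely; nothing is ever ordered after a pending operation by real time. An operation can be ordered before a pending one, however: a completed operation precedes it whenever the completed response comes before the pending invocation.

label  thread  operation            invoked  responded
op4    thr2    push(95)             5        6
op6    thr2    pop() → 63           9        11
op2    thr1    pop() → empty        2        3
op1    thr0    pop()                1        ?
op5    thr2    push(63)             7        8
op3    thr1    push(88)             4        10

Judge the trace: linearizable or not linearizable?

a witness: op1, op2, op3, op4, op5, op6
1. op1 pop() (pending, included), leaving stack <>
2. op2 pop() → empty, leaving stack <>
3. op3 push(88), leaving stack <88>
4. op4 push(95), leaving stack <88,95>
5. op5 push(63), leaving stack <88,95,63>
6. op6 pop() → 63, leaving stack <88,95>

linearizable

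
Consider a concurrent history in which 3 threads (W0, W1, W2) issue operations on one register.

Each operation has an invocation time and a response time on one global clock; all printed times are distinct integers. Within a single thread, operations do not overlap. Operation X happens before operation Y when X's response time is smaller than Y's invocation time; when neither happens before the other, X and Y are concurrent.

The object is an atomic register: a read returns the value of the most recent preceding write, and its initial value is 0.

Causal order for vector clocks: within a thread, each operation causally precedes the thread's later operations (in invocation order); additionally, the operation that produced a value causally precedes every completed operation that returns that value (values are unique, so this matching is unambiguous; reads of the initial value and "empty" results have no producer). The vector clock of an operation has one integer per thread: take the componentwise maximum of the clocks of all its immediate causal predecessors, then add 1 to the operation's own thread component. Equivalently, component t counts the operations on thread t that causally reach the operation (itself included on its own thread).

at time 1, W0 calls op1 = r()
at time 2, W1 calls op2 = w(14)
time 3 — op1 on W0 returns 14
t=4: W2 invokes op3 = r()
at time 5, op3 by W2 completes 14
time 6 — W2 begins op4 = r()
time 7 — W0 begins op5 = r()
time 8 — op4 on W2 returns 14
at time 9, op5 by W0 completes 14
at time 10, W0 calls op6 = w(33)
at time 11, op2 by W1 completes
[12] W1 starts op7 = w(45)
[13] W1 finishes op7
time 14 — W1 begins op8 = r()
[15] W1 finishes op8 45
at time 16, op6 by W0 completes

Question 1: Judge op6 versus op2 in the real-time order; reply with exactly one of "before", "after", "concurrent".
op6 spans [10,16], op2 spans [2,11]
the intervals overlap in both directions

concurrent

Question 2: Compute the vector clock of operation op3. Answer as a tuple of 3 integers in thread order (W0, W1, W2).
op2, invoked 2, has no incoming edges; only W1's bump applies → (0, 1, 0)
from VC(op2)=(0, 1, 0), op3 (invoked 4) maxes components and bumps W2 → (0, 1, 1)
from VC(op2)=(0, 1, 0), op7 (invoked 12) maxes components and bumps W1 → (0, 2, 0)
from VC(op2)=(0, 1, 0), op1 (invoked 1) maxes components and bumps W0 → (1, 1, 0)
from VC(op2)=(0, 1, 0), VC(op3)=(0, 1, 1), op4 (invoked 6) maxes components and bumps W2 → (0, 1, 2)
from VC(op7)=(0, 2, 0), op8 (invoked 14) maxes components and bumps W1 → (0, 3, 0)
from VC(op1)=(1, 1, 0), VC(op2)=(0, 1, 0), op5 (invoked 7) maxes components and bumps W0 → (2, 1, 0)
from VC(op5)=(2, 1, 0), op6 (invoked 10) maxes components and bumps W0 → (3, 1, 0)
target: VC(op3) = (0, 1, 1)

(0, 1, 1)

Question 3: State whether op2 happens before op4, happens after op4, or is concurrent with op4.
op2 spans [2,11], op4 spans [6,8]
the intervals overlap in both directions

concurrent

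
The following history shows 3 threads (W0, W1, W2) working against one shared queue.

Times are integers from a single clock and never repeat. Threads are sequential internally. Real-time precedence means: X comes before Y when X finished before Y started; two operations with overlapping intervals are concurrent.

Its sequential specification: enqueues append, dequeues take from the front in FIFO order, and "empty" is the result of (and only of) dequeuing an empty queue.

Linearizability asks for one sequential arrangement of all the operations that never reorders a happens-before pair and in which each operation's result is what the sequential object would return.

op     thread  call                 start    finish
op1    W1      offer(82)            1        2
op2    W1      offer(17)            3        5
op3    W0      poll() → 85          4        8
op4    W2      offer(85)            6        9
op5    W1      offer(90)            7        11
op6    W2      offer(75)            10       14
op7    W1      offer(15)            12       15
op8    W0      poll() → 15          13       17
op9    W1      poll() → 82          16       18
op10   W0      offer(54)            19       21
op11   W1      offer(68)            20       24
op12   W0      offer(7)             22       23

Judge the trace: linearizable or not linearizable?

already the first 8 events (up to op3's response at time 8) admit no linearization; the first 7 still do
all 2 real-time-respecting orders fail — 3 completed queue operations, no legal replay
including or dropping the 2 pending operations (op4, op5) in any combination fails
e.g. op1, op2, op3 (pending dropped): illegal at step 3, since op3 poll() → 85 cannot apply there
e.g. op1, op3, op2 (pending dropped): illegal at step 2, since op3 poll() → 85 cannot apply there

not linearizable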